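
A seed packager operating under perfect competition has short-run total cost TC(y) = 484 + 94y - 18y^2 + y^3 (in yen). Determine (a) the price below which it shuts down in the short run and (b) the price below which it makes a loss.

Shutdown price = min AVC. AVC = 94 - 18y + y^2, with vertex at y = 9 and minimum ¥13.
ATC = 484/y + 94 - 18y + y^2. Setting dATC/dy = −484/y^2 − 18 + 2y = 0 gives y = 11 (since 2·11^3 − 18·11^2 = 484).
min ATC = 484/11 + 94 − 18·11 + 11^2 = ¥61. That is the break-even price.
Between these two prices the firm operates at a loss; above ¥61 it earns a profit.

Shutdown price = ¥13; break-even price = ¥61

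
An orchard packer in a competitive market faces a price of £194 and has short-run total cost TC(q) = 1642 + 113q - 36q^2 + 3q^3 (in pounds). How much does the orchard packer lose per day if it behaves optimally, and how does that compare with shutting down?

AVC = 113 - 36q + 3q^2 has its minimum £5 at q = 6; price £194 clears that bar, so the firm operates.
With MC = 113 - 72q + 9q^2, P = MC on the upward-sloping part at q* = 9.
TR = 194·9 = 1746. TC = 1642 + 288 = 1930. Profit = 1746 − 1930 = -£184.
Shutting down would mean losing the fixed cost of £1642, so operating at a loss of £184 is better by £1458.

Profit = -£184 at q = 9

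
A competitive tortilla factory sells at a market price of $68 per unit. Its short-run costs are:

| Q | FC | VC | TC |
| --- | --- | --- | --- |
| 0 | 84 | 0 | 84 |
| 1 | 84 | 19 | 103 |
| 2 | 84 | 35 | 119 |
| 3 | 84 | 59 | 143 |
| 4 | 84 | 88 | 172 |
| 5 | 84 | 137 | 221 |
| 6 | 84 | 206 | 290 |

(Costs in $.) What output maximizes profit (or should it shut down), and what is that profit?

Tabulate TR − TC: Q=0: -84; Q=1: -35; Q=2: 17; Q=3: 61; Q=4: 100; Q=5: 119; Q=6: 118.
Profit is maximized at Q = 5. AVC there is 137/5 = $27.40 ≤ P, so producing beats shutting down (which would give -$84).

Q = 5; profit = $119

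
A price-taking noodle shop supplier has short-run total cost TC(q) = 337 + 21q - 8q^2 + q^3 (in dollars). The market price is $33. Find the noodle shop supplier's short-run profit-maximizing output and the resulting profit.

AVC = 21 - 8q + q^2 has its minimum $5 at q = 4; price $33 clears that bar, so the firm operates.
MC = 21 - 16q + 3q^2. Setting P = MC and taking the root on the rising branch gives q* = 6.
TR = 33·6 = 198. TC = 337 + 54 = 391. Profit = 198 − 391 = -$193.
That loss of $193 beats the $337 the firm would lose by shutting down; producing recovers $144 of fixed cost.

Profit = -$193 at q = 6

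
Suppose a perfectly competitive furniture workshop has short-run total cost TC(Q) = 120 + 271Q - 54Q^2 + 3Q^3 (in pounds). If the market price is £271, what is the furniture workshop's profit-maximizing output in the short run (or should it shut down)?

Produce at Q = 12

Strip out fixed cost: VC = 271Q - 54Q^2 + 3Q^3. Then AVC = 271 - 54Q + 3Q^2 and MC = 271 - 108Q + 9Q^2.
AVC is minimized where dAVC/dQ = -54 + 6Q = 0, at Q = 9; min AVC = 271 - 54·9 + 3·9^2 = £28.
P = £271 exceeds min AVC = £28, so the firm stays open.
Set P = MC: 271 = 271 - 108Q + 9Q^2 → -108Q + 9Q^2 = 0. The roots are Q = 0 and Q = 12; the profit-maximizing output is on the rising part of MC, so Q* = 12.
Check: AVC at Q = 12 is £55 ≤ P, so revenue covers variable cost.
Profit = P·Q − TC = 271·12 − 780 = £2472.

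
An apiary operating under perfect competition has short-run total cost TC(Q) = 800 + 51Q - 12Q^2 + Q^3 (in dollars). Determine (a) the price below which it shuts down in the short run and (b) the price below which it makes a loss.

AVC = 51 - 12Q + Q^2; minimized at Q = 6, giving min AVC = $15. That is the shutdown price.
ATC = 800/Q + 51 - 12Q + Q^2. Setting dATC/dQ = −800/Q^2 − 12 + 2Q = 0 gives Q = 10 (since 2·10^3 − 12·10^2 = 800).
min ATC = 800/10 + 51 − 12·10 + 10^2 = $111. That is the break-even price.
Between these two prices the firm operates at a loss; above $111 it earns a profit.

Shutdown price = $15; break-even price = $111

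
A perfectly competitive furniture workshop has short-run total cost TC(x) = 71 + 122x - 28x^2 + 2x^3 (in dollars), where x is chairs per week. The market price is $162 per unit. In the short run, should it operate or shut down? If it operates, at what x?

From TC, MC = TC'(x) = 122 - 56x + 6x^2 and AVC = VC/x = 122 - 28x + 2x^2.
AVC is minimized where dAVC/dx = -28 + 4x = 0, at x = 7; min AVC = 122 - 28·7 + 2·7^2 = $24.
P = $162 exceeds min AVC = $24, so the firm stays open.
Solving P = MC: -40 - 56x + 6x^2 = 0 ⇒ x = -2/3 or 10. On the upward-sloping branch, x* = 10.
Check: AVC at x = 10 is $42 ≤ P, so revenue covers variable cost.
Profit = P·x − TC = 162·10 − 491 = $1129.

Produce at x = 10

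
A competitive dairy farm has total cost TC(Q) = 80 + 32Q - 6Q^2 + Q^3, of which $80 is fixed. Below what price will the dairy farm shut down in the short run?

$23 per unit

Short-run supply begins at min AVC. From VC = 32Q - 6Q^2 + Q^3, AVC = 32 - 6Q + Q^2.
dAVC/dQ = -6 + 2Q = 0 gives Q = 3. min AVC = 32 - 6·3 + 3^2 = 23.
For P < $23 the firm produces nothing.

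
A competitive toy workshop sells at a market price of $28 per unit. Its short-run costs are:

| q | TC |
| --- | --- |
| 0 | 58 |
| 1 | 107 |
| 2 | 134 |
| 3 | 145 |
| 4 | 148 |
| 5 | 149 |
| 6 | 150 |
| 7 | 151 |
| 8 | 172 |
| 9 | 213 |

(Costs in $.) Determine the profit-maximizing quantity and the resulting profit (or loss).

q = 8; profit = $52

Tabulate TR − TC: q=0: -58; q=1: -79; q=2: -78; q=3: -61; q=4: -36; q=5: -9; q=6: 18; q=7: 45; q=8: 52; q=9: 39.
Profit is maximized at q = 8. AVC there is 114/8 = $14.25 ≤ P, so producing beats shutting down (which would give -$58).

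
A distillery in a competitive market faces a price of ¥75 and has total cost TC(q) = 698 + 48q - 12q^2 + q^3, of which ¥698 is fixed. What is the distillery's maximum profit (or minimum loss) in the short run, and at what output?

AVC = 48 - 12q + q^2 has its minimum ¥12 at q = 6; price ¥75 clears that bar, so the firm operates.
With MC = 48 - 24q + 3q^2, P = MC on the upward-sloping part at q* = 9.
TR = 75·9 = 675. TC = 698 + 189 = 887. Profit = 675 − 887 = -¥212.
Shutting down would mean losing the fixed cost of ¥698, so operating at a loss of ¥212 is better by ¥486.

Profit = -¥212 at q = 9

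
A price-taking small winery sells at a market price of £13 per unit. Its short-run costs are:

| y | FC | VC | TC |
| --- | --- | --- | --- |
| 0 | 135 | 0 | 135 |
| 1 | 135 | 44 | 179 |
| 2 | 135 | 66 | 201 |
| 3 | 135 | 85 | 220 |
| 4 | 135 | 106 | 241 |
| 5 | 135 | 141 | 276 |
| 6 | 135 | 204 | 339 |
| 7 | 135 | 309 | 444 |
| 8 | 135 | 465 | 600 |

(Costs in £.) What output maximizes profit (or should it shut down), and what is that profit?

y = 0 (shut down); profit = -£135

Tabulate TR − TC: y=0: -135; y=1: -166; y=2: -175; y=3: -181; y=4: -189; y=5: -211; y=6: -261; y=7: -353; y=8: -496.
Profit is highest at y = 0. Equivalently, the lowest AVC in the table is 106/4 ≈ £26.50 at y = 4, and P = £13 falls below it — price never covers variable cost, so the firm shuts down and loses only its fixed cost.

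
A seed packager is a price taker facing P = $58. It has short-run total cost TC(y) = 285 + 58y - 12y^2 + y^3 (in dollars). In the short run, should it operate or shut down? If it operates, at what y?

Strip out fixed cost: VC = 58y - 12y^2 + y^3. Then AVC = 58 - 12y + y^2 and MC = 58 - 24y + 3y^2.
The AVC parabola has its vertex at y = 12/2 = 6, where AVC = 58 - 12·6 + 6^2 = $22.
P = $58 exceeds min AVC = $22, so the firm stays open.
Solving P = MC: -24y + 3y^2 = 0 ⇒ y = 0 or 8. On the upward-sloping branch, y* = 8.
Check: AVC at y = 8 is $26 ≤ P, so revenue covers variable cost.
Profit = P·y − TC = 58·8 − 493 = -$29, a loss, but smaller than the $285 fixed cost the firm would lose by shutting down.

Produce at y = 8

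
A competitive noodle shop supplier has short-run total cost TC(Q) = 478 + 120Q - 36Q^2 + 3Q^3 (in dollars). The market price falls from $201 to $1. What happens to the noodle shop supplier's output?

MC = 120 - 72Q + 9Q^2; the shutdown threshold is min AVC = $12 (at Q = 6).
With P = $201 above the shutdown price, P = MC gives Q = 9.
At P = $1 < min AVC = $12, price no longer covers variable cost at any output, so the firm shuts down: Q = 0.

Output falls from 9 to 0 (the firm shuts down)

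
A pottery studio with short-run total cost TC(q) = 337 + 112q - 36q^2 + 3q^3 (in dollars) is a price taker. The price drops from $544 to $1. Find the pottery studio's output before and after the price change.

Output falls from 12 to 0 (the firm shuts down)

MC = 112 - 72q + 9q^2; the shutdown threshold is min AVC = $4 (at q = 6).
With P = $544 above the shutdown price, P = MC gives q = 12.
At P = $1 < min AVC = $4, price no longer covers variable cost at any output, so the firm shuts down: q = 0.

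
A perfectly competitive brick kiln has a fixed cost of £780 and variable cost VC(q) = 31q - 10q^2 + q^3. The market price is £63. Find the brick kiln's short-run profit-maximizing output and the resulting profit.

AVC = 31 - 10q + q^2 has its minimum £6 at q = 5; price £63 clears that bar, so the firm operates.
MC = 31 - 20q + 3q^2. Setting P = MC and taking the root on the rising branch gives q* = 8.
TR = 63·8 = 504. TC = 780 + 120 = 900. Profit = 504 − 900 = -£396.
Shutting down would mean losing the fixed cost of £780, so operating at a loss of £396 is better by £384.

Profit = -£396 at q = 8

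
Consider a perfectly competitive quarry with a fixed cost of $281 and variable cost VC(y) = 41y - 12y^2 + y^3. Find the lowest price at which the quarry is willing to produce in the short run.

Short-run supply begins at min AVC. From VC = 41y - 12y^2 + y^3, AVC = 41 - 12y + y^2.
At the minimum of AVC, MC = AVC. MC = 41 - 24y + 3y^2; setting MC = AVC gives 2y^2 - 12y = 0, so y = 6. min AVC = 5.
For P < $5 the firm produces nothing.

$5 per unit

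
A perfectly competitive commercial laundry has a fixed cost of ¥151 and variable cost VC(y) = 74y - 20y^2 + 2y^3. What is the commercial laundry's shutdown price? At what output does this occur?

¥24 per unit, at y = 5

Short-run supply begins at min AVC. From VC = 74y - 20y^2 + 2y^3, AVC = 74 - 20y + 2y^2.
dAVC/dy = -20 + 4y = 0 gives y = 5. min AVC = 74 - 20·5 + 2·5^2 = 24.
The firm shuts down for any P below ¥24.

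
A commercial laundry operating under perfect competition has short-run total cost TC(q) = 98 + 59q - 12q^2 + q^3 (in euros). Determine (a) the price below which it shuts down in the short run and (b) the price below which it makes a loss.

Shutdown price = min AVC. AVC = 59 - 12q + q^2, with vertex at q = 6 and minimum €23.
ATC = 98/q + 59 - 12q + q^2. Setting dATC/dq = −98/q^2 − 12 + 2q = 0 gives q = 7 (since 2·7^3 − 12·7^2 = 98).
min ATC = 98/7 + 59 − 12·7 + 7^2 = €38. That is the break-even price.
For €23 ≤ P < €38 the firm produces at a loss; below €23 it shuts down.

Shutdown price = €23; break-even price = €38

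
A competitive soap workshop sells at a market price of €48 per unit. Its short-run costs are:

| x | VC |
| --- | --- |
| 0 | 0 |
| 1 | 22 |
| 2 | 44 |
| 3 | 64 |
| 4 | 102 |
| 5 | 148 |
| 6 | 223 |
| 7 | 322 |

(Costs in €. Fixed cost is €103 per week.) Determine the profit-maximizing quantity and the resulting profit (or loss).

Profit at each row (π = 48x − TC): x=0: -103; x=1: -77; x=2: -51; x=3: -23; x=4: -13; x=5: -11; x=6: -38; x=7: -89.
Profit is maximized at x = 5. AVC there is 148/5 = €29.60 ≤ P, so producing beats shutting down (which would give -€103).

x = 5; profit = -€11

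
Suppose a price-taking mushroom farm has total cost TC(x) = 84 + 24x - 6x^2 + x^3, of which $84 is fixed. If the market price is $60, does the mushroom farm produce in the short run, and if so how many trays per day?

From TC, MC = TC'(x) = 24 - 12x + 3x^2 and AVC = VC/x = 24 - 6x + x^2.
AVC is minimized where dAVC/dx = -6 + 2x = 0, at x = 3; min AVC = 24 - 6·3 + 3^2 = $15.
Since P = $60 ≥ min AVC = $15, price covers variable cost and the firm should produce.
Solving P = MC: -36 - 12x + 3x^2 = 0 ⇒ x = -2 or 6. On the upward-sloping branch, x* = 6.
Check: AVC at x = 6 is $24 ≤ P, so revenue covers variable cost.
Profit = P·x − TC = 60·6 − 228 = $132.

Produce at x = 6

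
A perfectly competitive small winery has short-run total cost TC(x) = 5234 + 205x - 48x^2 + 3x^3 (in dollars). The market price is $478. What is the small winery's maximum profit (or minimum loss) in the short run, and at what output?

AVC = 205 - 48x + 3x^2; min AVC = $13 at x = 8. Since P = $478 ≥ min AVC, the firm produces.
MC = 205 - 96x + 9x^2. Setting P = MC and taking the root on the rising branch gives x* = 13.
TR = 478·13 = 6214. TC = 5234 + 1144 = 6378. Profit = 6214 − 6378 = -$164.
By producing, the firm covers all variable cost plus $5070 of fixed cost; shutting down would lose the full $5234.

Profit = -$164 at x = 13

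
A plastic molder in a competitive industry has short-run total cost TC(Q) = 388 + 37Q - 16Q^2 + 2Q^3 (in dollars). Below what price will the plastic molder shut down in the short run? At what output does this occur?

The firm shuts down when price falls below the minimum of average variable cost. AVC = VC/Q = 37 - 16Q + 2Q^2.
At the minimum of AVC, MC = AVC. MC = 37 - 32Q + 6Q^2; setting MC = AVC gives 4Q^2 - 16Q = 0, so Q = 4. min AVC = 5.
So the shutdown price is $5.

$5 per unit, at Q = 4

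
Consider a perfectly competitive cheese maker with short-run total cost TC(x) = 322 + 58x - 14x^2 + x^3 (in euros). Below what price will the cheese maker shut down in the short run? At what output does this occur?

Short-run supply begins at min AVC. From VC = 58x - 14x^2 + x^3, AVC = 58 - 14x + x^2.
dAVC/dx = -14 + 2x = 0 gives x = 7. min AVC = 58 - 14·7 + 7^2 = 9.
The firm shuts down for any P below €9.

€9 per unit, at x = 7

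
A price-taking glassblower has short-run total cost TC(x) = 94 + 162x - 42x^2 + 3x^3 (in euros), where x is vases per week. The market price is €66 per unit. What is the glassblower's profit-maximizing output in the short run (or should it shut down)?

Variable cost is VC = 162x - 42x^2 + 3x^3, so AVC = VC/x = 162 - 42x + 3x^2 and MC = dTC/dx = 162 - 84x + 9x^2.
AVC is minimized where dAVC/dx = -42 + 6x = 0, at x = 7; min AVC = 162 - 42·7 + 3·7^2 = €15.
Because €66 ≥ €15, revenue can cover variable cost; the firm operates.
P = MC gives 96 - 84x + 9x^2 = 0, with roots 4/3 and 8. Take the larger (rising MC): x* = 8.
Check: AVC at x = 8 is €18 ≤ P, so revenue covers variable cost.
Profit = P·x − TC = 66·8 − 238 = €290.

Produce at x = 8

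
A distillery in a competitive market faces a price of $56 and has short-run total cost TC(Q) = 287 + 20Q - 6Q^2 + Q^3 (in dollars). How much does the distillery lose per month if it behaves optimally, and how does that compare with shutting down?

AVC = 20 - 6Q + Q^2; min AVC = $11 at Q = 3. Since P = $56 ≥ min AVC, the firm produces.
With MC = 20 - 12Q + 3Q^2, P = MC on the upward-sloping part at Q* = 6.
TR = 56·6 = 336. TC = 287 + 120 = 407. Profit = 336 − 407 = -$71.
That loss of $71 beats the $287 the firm would lose by shutting down; producing recovers $216 of fixed cost.

Profit = -$71 at Q = 6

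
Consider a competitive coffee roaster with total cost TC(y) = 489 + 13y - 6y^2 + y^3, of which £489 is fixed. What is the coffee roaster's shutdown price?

£4 per unit

Short-run supply begins at min AVC. From VC = 13y - 6y^2 + y^3, AVC = 13 - 6y + y^2.
dAVC/dy = -6 + 2y = 0 gives y = 3. min AVC = 13 - 6·3 + 3^2 = 4.
The firm shuts down for any P below £4.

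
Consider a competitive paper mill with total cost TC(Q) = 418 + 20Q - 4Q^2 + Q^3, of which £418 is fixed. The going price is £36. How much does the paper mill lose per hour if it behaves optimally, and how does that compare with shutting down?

Profit = -£354 at Q = 4

AVC = 20 - 4Q + Q^2; min AVC = £16 at Q = 2. Since P = £36 ≥ min AVC, the firm produces.
MC = 20 - 8Q + 3Q^2. Setting P = MC and taking the root on the rising branch gives Q* = 4.
TR = 36·4 = 144. TC = 418 + 80 = 498. Profit = 144 − 498 = -£354.
By producing, the firm covers all variable cost plus £64 of fixed cost; shutting down would lose the full £418.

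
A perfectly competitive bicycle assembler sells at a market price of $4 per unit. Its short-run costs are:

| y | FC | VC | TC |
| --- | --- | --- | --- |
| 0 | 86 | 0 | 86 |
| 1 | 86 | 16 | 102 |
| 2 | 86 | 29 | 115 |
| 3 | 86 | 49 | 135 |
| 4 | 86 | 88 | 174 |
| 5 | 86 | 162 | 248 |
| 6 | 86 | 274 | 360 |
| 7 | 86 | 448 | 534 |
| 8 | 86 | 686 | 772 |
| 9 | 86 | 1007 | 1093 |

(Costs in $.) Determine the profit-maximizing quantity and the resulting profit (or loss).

y = 0 (shut down); profit = -$86

Tabulate TR − TC: y=0: -86; y=1: -98; y=2: -107; y=3: -123; y=4: -158; y=5: -228; y=6: -336; y=7: -506; y=8: -740; y=9: -1057.
Profit is highest at y = 0. Equivalently, the lowest AVC in the table is 29/2 ≈ $14.50 at y = 2, and P = $4 falls below it — price never covers variable cost, so the firm shuts down and loses only its fixed cost.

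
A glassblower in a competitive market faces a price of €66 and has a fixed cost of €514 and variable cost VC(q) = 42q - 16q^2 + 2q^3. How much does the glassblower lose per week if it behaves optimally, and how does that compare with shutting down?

AVC = 42 - 16q + 2q^2; min AVC = €10 at q = 4. Since P = €66 ≥ min AVC, the firm produces.
MC = 42 - 32q + 6q^2. Setting P = MC and taking the root on the rising branch gives q* = 6.
TR = 66·6 = 396. TC = 514 + 108 = 622. Profit = 396 − 622 = -€226.
By producing, the firm covers all variable cost plus €288 of fixed cost; shutting down would lose the full €514.

Profit = -€226 at q = 6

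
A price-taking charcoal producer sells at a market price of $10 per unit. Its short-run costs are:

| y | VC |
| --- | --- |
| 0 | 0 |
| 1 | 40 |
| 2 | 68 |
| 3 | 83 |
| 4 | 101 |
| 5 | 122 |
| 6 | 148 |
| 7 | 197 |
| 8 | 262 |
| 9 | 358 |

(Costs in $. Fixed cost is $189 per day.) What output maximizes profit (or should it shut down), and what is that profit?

Compute π = P·y − TC at each output: y=0: -189; y=1: -219; y=2: -237; y=3: -242; y=4: -250; y=5: -261; y=6: -277; y=7: -316; y=8: -371; y=9: -457.
Profit is highest at y = 0. Equivalently, the lowest AVC in the table is 122/5 ≈ $24.40 at y = 5, and P = $10 falls below it — price never covers variable cost, so the firm shuts down and loses only its fixed cost.

y = 0 (shut down); profit = -$189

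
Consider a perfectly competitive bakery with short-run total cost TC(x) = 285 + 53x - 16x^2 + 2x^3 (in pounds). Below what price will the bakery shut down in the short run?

£21 per unit

The firm shuts down when price falls below the minimum of average variable cost. AVC = VC/x = 53 - 16x + 2x^2.
At the minimum of AVC, MC = AVC. MC = 53 - 32x + 6x^2; setting MC = AVC gives 4x^2 - 16x = 0, so x = 4. min AVC = 21.
For P < £21 the firm produces nothing.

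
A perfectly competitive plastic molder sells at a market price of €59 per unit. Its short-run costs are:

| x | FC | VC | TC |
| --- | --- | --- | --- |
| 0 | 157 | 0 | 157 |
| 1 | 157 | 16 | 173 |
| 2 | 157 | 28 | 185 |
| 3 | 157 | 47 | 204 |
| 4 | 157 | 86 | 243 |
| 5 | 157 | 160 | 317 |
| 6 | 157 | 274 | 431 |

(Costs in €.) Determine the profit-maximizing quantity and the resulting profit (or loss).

x = 4; profit = -€7

Tabulate TR − TC: x=0: -157; x=1: -114; x=2: -67; x=3: -27; x=4: -7; x=5: -22; x=6: -77.
Profit is maximized at x = 4. AVC there is 86/4 = €21.50 ≤ P, so producing beats shutting down (which would give -€157).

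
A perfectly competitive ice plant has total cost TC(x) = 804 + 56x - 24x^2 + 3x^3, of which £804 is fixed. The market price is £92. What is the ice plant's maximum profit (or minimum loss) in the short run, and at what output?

AVC = 56 - 24x + 3x^2 has its minimum £8 at x = 4; price £92 clears that bar, so the firm operates.
MC = 56 - 48x + 9x^2. Setting P = MC and taking the root on the rising branch gives x* = 6.
TR = 92·6 = 552. TC = 804 + 120 = 924. Profit = 552 − 924 = -£372.
Shutting down would mean losing the fixed cost of £804, so operating at a loss of £372 is better by £432.

Profit = -£372 at x = 6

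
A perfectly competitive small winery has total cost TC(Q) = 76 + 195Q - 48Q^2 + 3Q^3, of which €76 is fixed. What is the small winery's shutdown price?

€3 per unit

The firm shuts down when price falls below the minimum of average variable cost. AVC = VC/Q = 195 - 48Q + 3Q^2.
dAVC/dQ = -48 + 6Q = 0 gives Q = 8. min AVC = 195 - 48·8 + 3·8^2 = 3.
The firm shuts down for any P below €3.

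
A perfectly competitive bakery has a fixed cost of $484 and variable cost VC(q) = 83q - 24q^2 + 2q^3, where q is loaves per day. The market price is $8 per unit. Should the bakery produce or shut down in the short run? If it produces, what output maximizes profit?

Shut down

Strip out fixed cost: VC = 83q - 24q^2 + 2q^3. Then AVC = 83 - 24q + 2q^2 and MC = 83 - 48q + 6q^2.
AVC is minimized where dAVC/dq = -24 + 4q = 0, at q = 6; min AVC = 83 - 24·6 + 2·6^2 = $11.
With P < min AVC ($8 < $11), every unit sold adds to the loss.
The firm minimizes its loss by shutting down and losing only its fixed cost of $484.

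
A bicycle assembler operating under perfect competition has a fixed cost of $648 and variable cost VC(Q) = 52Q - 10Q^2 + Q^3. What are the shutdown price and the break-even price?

AVC = 52 - 10Q + Q^2; minimized at Q = 5, giving min AVC = $27. That is the shutdown price.
ATC = 648/Q + 52 - 10Q + Q^2. Setting dATC/dQ = −648/Q^2 − 10 + 2Q = 0 gives Q = 9 (since 2·9^3 − 10·9^2 = 648).
min ATC = 648/9 + 52 − 10·9 + 9^2 = $115. That is the break-even price.
Between these two prices the firm operates at a loss; above $115 it earns a profit.

Shutdown price = $27; break-even price = $115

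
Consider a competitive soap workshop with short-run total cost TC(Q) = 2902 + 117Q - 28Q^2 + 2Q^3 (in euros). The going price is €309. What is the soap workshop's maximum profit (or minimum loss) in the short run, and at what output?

Profit = -€22 at Q = 12

AVC = 117 - 28Q + 2Q^2; min AVC = €19 at Q = 7. Since P = €309 ≥ min AVC, the firm produces.
MC = 117 - 56Q + 6Q^2. Setting P = MC and taking the root on the rising branch gives Q* = 12.
TR = 309·12 = 3708. TC = 2902 + 828 = 3730. Profit = 3708 − 3730 = -€22.
By producing, the firm covers all variable cost plus €2880 of fixed cost; shutting down would lose the full €2902.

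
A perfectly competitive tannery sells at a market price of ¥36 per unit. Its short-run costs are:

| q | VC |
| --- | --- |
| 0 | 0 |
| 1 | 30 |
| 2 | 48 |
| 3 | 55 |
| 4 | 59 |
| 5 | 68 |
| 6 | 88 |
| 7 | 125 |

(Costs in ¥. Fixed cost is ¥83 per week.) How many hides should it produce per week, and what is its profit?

q = 6; profit = ¥45

Profit at each row (π = 36q − TC): q=0: -83; q=1: -77; q=2: -59; q=3: -30; q=4: 2; q=5: 29; q=6: 45; q=7: 44.
Profit is maximized at q = 6. AVC there is 88/6 = ¥14.67 ≤ P, so producing beats shutting down (which would give -¥83).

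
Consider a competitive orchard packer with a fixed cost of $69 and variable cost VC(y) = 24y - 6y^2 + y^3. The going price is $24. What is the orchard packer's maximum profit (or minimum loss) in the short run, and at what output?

Profit = -$37 at y = 4

AVC = 24 - 6y + y^2 has its minimum $15 at y = 3; price $24 clears that bar, so the firm operates.
With MC = 24 - 12y + 3y^2, P = MC on the upward-sloping part at y* = 4.
TR = 24·4 = 96. TC = 69 + 64 = 133. Profit = 96 − 133 = -$37.
Shutting down would mean losing the fixed cost of $69, so operating at a loss of $37 is better by $32.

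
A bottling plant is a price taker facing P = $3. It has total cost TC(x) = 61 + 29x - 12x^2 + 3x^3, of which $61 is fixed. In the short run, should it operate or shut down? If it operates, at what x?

Strip out fixed cost: VC = 29x - 12x^2 + 3x^3. Then AVC = 29 - 12x + 3x^2 and MC = 29 - 24x + 9x^2.
AVC hits its minimum where MC = AVC, at x = 2, giving min AVC = 29 - 12·2 + 3·2^2 = $17.
Since P = $3 < min AVC = $17, price fails to cover variable cost at any output.
The firm minimizes its loss by shutting down and losing only its fixed cost of $61.

Shut down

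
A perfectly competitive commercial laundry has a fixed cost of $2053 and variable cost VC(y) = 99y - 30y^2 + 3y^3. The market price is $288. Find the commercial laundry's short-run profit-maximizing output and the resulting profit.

Profit = -$109 at y = 9

AVC = 99 - 30y + 3y^2 has its minimum $24 at y = 5; price $288 clears that bar, so the firm operates.
MC = 99 - 60y + 9y^2. Setting P = MC and taking the root on the rising branch gives y* = 9.
TR = 288·9 = 2592. TC = 2053 + 648 = 2701. Profit = 2592 − 2701 = -$109.
Shutting down would mean losing the fixed cost of $2053, so operating at a loss of $109 is better by $1944.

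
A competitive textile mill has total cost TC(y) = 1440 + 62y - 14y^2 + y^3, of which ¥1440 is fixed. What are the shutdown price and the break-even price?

AVC = 62 - 14y + y^2; minimized at y = 7, giving min AVC = ¥13. That is the shutdown price.
ATC = 1440/y + 62 - 14y + y^2. Setting dATC/dy = −1440/y^2 − 14 + 2y = 0 gives y = 12 (since 2·12^3 − 14·12^2 = 1440).
min ATC = 1440/12 + 62 − 14·12 + 12^2 = ¥158. That is the break-even price.
Between these two prices the firm operates at a loss; above ¥158 it earns a profit.

Shutdown price = ¥13; break-even price = ¥158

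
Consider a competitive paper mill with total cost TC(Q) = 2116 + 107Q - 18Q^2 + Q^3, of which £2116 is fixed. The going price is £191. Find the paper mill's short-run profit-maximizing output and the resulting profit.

Profit = -£156 at Q = 14

AVC = 107 - 18Q + Q^2; min AVC = £26 at Q = 9. Since P = £191 ≥ min AVC, the firm produces.
With MC = 107 - 36Q + 3Q^2, P = MC on the upward-sloping part at Q* = 14.
TR = 191·14 = 2674. TC = 2116 + 714 = 2830. Profit = 2674 − 2830 = -£156.
Shutting down would mean losing the fixed cost of £2116, so operating at a loss of £156 is better by £1960.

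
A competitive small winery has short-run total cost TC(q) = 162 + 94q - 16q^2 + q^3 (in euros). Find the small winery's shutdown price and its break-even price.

AVC = 94 - 16q + q^2; minimized at q = 8, giving min AVC = €30. That is the shutdown price.
ATC = 162/q + 94 - 16q + q^2. Setting dATC/dq = −162/q^2 − 16 + 2q = 0 gives q = 9 (since 2·9^3 − 16·9^2 = 162).
min ATC = 162/9 + 94 − 16·9 + 9^2 = €49. That is the break-even price.
For €30 ≤ P < €49 the firm produces at a loss; below €30 it shuts down.

Shutdown price = €30; break-even price = €49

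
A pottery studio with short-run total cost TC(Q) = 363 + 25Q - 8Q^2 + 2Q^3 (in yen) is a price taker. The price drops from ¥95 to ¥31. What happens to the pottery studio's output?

Output falls from 5 to 3

MC = 25 - 16Q + 6Q^2; the shutdown threshold is min AVC = ¥17 (at Q = 2).
At P = ¥95 ≥ min AVC, set P = MC on the rising branch: Q = 5.
At P = ¥31 ≥ min AVC, set P = MC: Q = 3. The firm stays open but cuts output.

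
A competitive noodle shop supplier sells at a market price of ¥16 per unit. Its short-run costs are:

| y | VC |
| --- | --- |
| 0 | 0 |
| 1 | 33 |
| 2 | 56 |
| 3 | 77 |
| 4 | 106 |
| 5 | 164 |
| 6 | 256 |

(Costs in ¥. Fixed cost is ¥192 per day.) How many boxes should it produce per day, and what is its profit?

Profit at each row (π = 16y − TC): y=0: -192; y=1: -209; y=2: -216; y=3: -221; y=4: -234; y=5: -276; y=6: -352.
Profit is highest at y = 0. Equivalently, the lowest AVC in the table is 77/3 ≈ ¥25.67 at y = 3, and P = ¥16 falls below it — price never covers variable cost, so the firm shuts down and loses only its fixed cost.

y = 0 (shut down); profit = -¥192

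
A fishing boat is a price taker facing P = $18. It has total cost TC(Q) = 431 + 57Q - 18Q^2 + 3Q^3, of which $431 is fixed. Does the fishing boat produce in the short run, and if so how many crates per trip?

Shut down

Strip out fixed cost: VC = 57Q - 18Q^2 + 3Q^3. Then AVC = 57 - 18Q + 3Q^2 and MC = 57 - 36Q + 9Q^2.
AVC hits its minimum where MC = AVC, at Q = 3, giving min AVC = 57 - 18·3 + 3·3^2 = $30.
Since P = $18 < min AVC = $30, price fails to cover variable cost at any output.
The firm minimizes its loss by shutting down and losing only its fixed cost of $431.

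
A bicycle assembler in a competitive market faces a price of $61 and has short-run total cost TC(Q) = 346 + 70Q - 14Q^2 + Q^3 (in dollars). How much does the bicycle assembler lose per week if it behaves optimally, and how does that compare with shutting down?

AVC = 70 - 14Q + Q^2 has its minimum $21 at Q = 7; price $61 clears that bar, so the firm operates.
With MC = 70 - 28Q + 3Q^2, P = MC on the upward-sloping part at Q* = 9.
TR = 61·9 = 549. TC = 346 + 225 = 571. Profit = 549 − 571 = -$22.
That loss of $22 beats the $346 the firm would lose by shutting down; producing recovers $324 of fixed cost.

Profit = -$22 at Q = 9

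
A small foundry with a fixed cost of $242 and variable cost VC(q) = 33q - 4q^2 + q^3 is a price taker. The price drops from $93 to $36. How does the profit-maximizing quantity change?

AVC = 33 - 4q + q^2, minimized at q = 2 where min AVC = $29. MC = 33 - 8q + 3q^2.
At P = $93 ≥ min AVC, set P = MC on the rising branch: q = 6.
At P = $36 ≥ min AVC, set P = MC: q = 3. The firm stays open but cuts output.

Output falls from 6 to 3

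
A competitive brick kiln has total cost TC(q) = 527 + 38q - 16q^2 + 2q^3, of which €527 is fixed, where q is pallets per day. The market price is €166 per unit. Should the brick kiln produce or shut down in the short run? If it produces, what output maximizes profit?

From TC, MC = TC'(q) = 38 - 32q + 6q^2 and AVC = VC/q = 38 - 16q + 2q^2.
AVC hits its minimum where MC = AVC, at q = 4, giving min AVC = 38 - 16·4 + 2·4^2 = €6.
Because €166 ≥ €6, revenue can cover variable cost; the firm operates.
Set P = MC: 166 = 38 - 32q + 6q^2 → -128 - 32q + 6q^2 = 0. The roots are q = -8/3 and q = 8; the profit-maximizing output is on the rising part of MC, so q* = 8.
Check: AVC at q = 8 is €38 ≤ P, so revenue covers variable cost.
Profit = P·q − TC = 166·8 − 831 = €497.

Produce at q = 8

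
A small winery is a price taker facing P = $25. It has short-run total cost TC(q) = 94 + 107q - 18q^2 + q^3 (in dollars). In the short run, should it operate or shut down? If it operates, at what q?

Strip out fixed cost: VC = 107q - 18q^2 + q^3. Then AVC = 107 - 18q + q^2 and MC = 107 - 36q + 3q^2.
AVC is minimized where dAVC/dq = -18 + 2q = 0, at q = 9; min AVC = 107 - 18·9 + 9^2 = $26.
With P < min AVC ($25 < $26), every unit sold adds to the loss.
Best response: produce nothing and absorb the $94 fixed cost.

Shut down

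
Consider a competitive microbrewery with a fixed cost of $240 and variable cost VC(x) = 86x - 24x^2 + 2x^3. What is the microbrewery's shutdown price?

$14 per unit

Short-run supply begins at min AVC. From VC = 86x - 24x^2 + 2x^3, AVC = 86 - 24x + 2x^2.
dAVC/dx = -24 + 4x = 0 gives x = 6. min AVC = 86 - 24·6 + 2·6^2 = 14.
The firm shuts down for any P below $14.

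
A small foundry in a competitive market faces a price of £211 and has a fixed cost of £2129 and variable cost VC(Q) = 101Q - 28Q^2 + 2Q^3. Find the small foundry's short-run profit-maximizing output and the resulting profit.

Profit = -£193 at Q = 11

AVC = 101 - 28Q + 2Q^2 has its minimum £3 at Q = 7; price £211 clears that bar, so the firm operates.
MC = 101 - 56Q + 6Q^2. Setting P = MC and taking the root on the rising branch gives Q* = 11.
TR = 211·11 = 2321. TC = 2129 + 385 = 2514. Profit = 2321 − 2514 = -£193.
That loss of £193 beats the £2129 the firm would lose by shutting down; producing recovers £1936 of fixed cost.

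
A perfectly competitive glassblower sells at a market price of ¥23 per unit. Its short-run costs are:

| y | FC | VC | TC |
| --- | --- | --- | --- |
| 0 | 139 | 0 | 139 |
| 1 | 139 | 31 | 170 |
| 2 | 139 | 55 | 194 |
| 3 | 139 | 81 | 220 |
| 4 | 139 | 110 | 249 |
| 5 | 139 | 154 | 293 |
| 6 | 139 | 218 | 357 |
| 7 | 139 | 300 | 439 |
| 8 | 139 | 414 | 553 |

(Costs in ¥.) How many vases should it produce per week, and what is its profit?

Profit at each row (π = 23y − TC): y=0: -139; y=1: -147; y=2: -148; y=3: -151; y=4: -157; y=5: -178; y=6: -219; y=7: -278; y=8: -369.
Profit is highest at y = 0. Equivalently, the lowest AVC in the table is 81/3 ≈ ¥27 at y = 3, and P = ¥23 falls below it — price never covers variable cost, so the firm shuts down and loses only its fixed cost.

y = 0 (shut down); profit = -¥139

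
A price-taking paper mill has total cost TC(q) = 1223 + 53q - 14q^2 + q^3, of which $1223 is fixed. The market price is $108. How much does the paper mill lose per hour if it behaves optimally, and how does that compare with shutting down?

Profit = -$255 at q = 11

AVC = 53 - 14q + q^2 has its minimum $4 at q = 7; price $108 clears that bar, so the firm operates.
MC = 53 - 28q + 3q^2. Setting P = MC and taking the root on the rising branch gives q* = 11.
TR = 108·11 = 1188. TC = 1223 + 220 = 1443. Profit = 1188 − 1443 = -$255.
By producing, the firm covers all variable cost plus $968 of fixed cost; shutting down would lose the full $1223.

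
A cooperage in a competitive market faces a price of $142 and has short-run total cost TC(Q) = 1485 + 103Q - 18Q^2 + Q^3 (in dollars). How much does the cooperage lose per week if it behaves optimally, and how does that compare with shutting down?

AVC = 103 - 18Q + Q^2; min AVC = $22 at Q = 9. Since P = $142 ≥ min AVC, the firm produces.
MC = 103 - 36Q + 3Q^2. Setting P = MC and taking the root on the rising branch gives Q* = 13.
TR = 142·13 = 1846. TC = 1485 + 494 = 1979. Profit = 1846 − 1979 = -$133.
That loss of $133 beats the $1485 the firm would lose by shutting down; producing recovers $1352 of fixed cost.

Profit = -$133 at Q = 13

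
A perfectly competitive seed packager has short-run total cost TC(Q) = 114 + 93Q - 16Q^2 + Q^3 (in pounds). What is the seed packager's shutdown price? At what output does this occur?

£29 per unit, at Q = 8

Short-run supply begins at min AVC. From VC = 93Q - 16Q^2 + Q^3, AVC = 93 - 16Q + Q^2.
dAVC/dQ = -16 + 2Q = 0 gives Q = 8. min AVC = 93 - 16·8 + 8^2 = 29.
So the shutdown price is £29.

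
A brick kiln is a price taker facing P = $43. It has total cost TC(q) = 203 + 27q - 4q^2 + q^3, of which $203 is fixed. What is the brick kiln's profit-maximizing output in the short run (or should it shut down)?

From TC, MC = TC'(q) = 27 - 8q + 3q^2 and AVC = VC/q = 27 - 4q + q^2.
The AVC parabola has its vertex at q = 4/2 = 2, where AVC = 27 - 4·2 + 2^2 = $23.
Since P = $43 ≥ min AVC = $23, price covers variable cost and the firm should produce.
P = MC gives -16 - 8q + 3q^2 = 0, with roots -4/3 and 4. Take the larger (rising MC): q* = 4.
Check: AVC at q = 4 is $27 ≤ P, so revenue covers variable cost.
Profit = P·q − TC = 43·4 − 311 = -$139, a loss, but smaller than the $203 fixed cost the firm would lose by shutting down.

Produce at q = 4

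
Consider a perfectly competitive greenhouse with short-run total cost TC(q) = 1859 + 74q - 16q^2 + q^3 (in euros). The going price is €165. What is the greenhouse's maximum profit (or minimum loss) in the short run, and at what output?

AVC = 74 - 16q + q^2; min AVC = €10 at q = 8. Since P = €165 ≥ min AVC, the firm produces.
MC = 74 - 32q + 3q^2. Setting P = MC and taking the root on the rising branch gives q* = 13.
TR = 165·13 = 2145. TC = 1859 + 455 = 2314. Profit = 2145 − 2314 = -€169.
That loss of €169 beats the €1859 the firm would lose by shutting down; producing recovers €1690 of fixed cost.

Profit = -€169 at q = 13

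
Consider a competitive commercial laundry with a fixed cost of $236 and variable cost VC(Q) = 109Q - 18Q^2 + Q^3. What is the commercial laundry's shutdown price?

Short-run supply begins at min AVC. From VC = 109Q - 18Q^2 + Q^3, AVC = 109 - 18Q + Q^2.
dAVC/dQ = -18 + 2Q = 0 gives Q = 9. min AVC = 109 - 18·9 + 9^2 = 28.
The firm shuts down for any P below $28.

$28 per unit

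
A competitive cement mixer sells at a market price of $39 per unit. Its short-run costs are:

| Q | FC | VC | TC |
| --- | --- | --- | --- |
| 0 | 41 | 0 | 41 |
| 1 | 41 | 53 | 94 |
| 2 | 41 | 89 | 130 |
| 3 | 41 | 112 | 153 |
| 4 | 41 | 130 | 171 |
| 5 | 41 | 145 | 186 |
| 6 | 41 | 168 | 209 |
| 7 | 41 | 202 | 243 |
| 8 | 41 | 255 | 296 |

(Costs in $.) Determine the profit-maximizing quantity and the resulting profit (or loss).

Q = 7; profit = $30

Profit at each row (π = 39Q − TC): Q=0: -41; Q=1: -55; Q=2: -52; Q=3: -36; Q=4: -15; Q=5: 9; Q=6: 25; Q=7: 30; Q=8: 16.
Profit is maximized at Q = 7. AVC there is 202/7 = $28.86 ≤ P, so producing beats shutting down (which would give -$41).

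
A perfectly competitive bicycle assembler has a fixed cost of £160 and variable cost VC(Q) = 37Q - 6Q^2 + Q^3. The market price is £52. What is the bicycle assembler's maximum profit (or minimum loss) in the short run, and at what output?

AVC = 37 - 6Q + Q^2; min AVC = £28 at Q = 3. Since P = £52 ≥ min AVC, the firm produces.
With MC = 37 - 12Q + 3Q^2, P = MC on the upward-sloping part at Q* = 5.
TR = 52·5 = 260. TC = 160 + 160 = 320. Profit = 260 − 320 = -£60.
By producing, the firm covers all variable cost plus £100 of fixed cost; shutting down would lose the full £160.

Profit = -£60 at Q = 5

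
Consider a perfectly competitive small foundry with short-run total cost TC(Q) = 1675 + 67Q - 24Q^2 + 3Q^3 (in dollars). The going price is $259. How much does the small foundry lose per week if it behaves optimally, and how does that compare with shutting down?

AVC = 67 - 24Q + 3Q^2 has its minimum $19 at Q = 4; price $259 clears that bar, so the firm operates.
MC = 67 - 48Q + 9Q^2. Setting P = MC and taking the root on the rising branch gives Q* = 8.
TR = 259·8 = 2072. TC = 1675 + 536 = 2211. Profit = 2072 − 2211 = -$139.
By producing, the firm covers all variable cost plus $1536 of fixed cost; shutting down would lose the full $1675.

Profit = -$139 at Q = 8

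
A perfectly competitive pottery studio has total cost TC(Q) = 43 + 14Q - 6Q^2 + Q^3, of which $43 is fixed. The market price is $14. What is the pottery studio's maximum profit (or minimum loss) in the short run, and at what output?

Profit = -$11 at Q = 4

AVC = 14 - 6Q + Q^2; min AVC = $5 at Q = 3. Since P = $14 ≥ min AVC, the firm produces.
With MC = 14 - 12Q + 3Q^2, P = MC on the upward-sloping part at Q* = 4.
TR = 14·4 = 56. TC = 43 + 24 = 67. Profit = 56 − 67 = -$11.
That loss of $11 beats the $43 the firm would lose by shutting down; producing recovers $32 of fixed cost.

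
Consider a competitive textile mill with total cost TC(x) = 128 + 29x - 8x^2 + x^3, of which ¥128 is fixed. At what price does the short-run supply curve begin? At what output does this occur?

¥13 per unit, at x = 4

Short-run supply begins at min AVC. From VC = 29x - 8x^2 + x^3, AVC = 29 - 8x + x^2.
At the minimum of AVC, MC = AVC. MC = 29 - 16x + 3x^2; setting MC = AVC gives 2x^2 - 8x = 0, so x = 4. min AVC = 13.
So the shutdown price is ¥13.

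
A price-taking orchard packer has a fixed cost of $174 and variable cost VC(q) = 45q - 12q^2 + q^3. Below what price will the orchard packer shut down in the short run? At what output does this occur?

$9 per unit, at q = 6

The shutdown price is the minimum of AVC. VC = 45q - 12q^2 + q^3, so AVC = 45 - 12q + q^2.
At the minimum of AVC, MC = AVC. MC = 45 - 24q + 3q^2; setting MC = AVC gives 2q^2 - 12q = 0, so q = 6. min AVC = 9.
For P < $9 the firm produces nothing.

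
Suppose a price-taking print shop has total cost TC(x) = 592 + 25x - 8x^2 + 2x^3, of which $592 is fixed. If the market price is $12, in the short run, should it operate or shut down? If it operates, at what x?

Shut down

Variable cost is VC = 25x - 8x^2 + 2x^3, so AVC = VC/x = 25 - 8x + 2x^2 and MC = dTC/dx = 25 - 16x + 6x^2.
AVC is minimized where dAVC/dx = -8 + 4x = 0, at x = 2; min AVC = 25 - 8·2 + 2·2^2 = $17.
P = $12 lies below min AVC = $17; no output level covers variable cost.
Best response: produce nothing and absorb the $592 fixed cost.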